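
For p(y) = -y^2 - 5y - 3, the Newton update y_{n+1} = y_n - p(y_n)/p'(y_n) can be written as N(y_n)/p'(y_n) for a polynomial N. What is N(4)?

-13

p'(y) = -2y - 5.
N(y) = y·p'(y) - p(y) = y·(-2y - 5) - (-y^2 - 5y - 3) = -y^2 + 3.
N(4) = -13.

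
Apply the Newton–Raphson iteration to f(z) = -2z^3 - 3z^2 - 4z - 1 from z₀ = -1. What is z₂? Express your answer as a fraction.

f'(z) = -6z^2 - 6z - 4.
f(-1) = 2, f'(-1) = -4, so z₁ = (-1) - 2/(-4) = -1/2.
f(-1/2) = 1/2, f'(-1/2) = -5/2, so z₂ = (-1/2) - (1/2)/(-5/2) = -3/10.

-3/10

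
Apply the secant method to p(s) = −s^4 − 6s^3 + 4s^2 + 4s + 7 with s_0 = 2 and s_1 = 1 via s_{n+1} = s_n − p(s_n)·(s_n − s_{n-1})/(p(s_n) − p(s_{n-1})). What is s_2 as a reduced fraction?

p(2) = −33, p(1) = 8. s_2 = 1 − 8·(1 − 2)/(8 − (−33)) = 49/41.

49/41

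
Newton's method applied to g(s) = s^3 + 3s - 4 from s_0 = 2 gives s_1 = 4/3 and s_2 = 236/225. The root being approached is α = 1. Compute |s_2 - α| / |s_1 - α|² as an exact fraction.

s_1 - α = 4/3 - 1 = 1/3, so |s_1 - α| = 1/3.
s_2 - α = 236/225 - 1 = 11/225, so |s_2 - α| = 11/225.
|s_1 - α|² = 1/9.
Ratio = (11/225) / (1/9) = 11/25.

11/25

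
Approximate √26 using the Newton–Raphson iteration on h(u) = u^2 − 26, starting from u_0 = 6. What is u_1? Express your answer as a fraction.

h'(u) = 2u.
h(6) = 10, h'(6) = 12, so u_1 = 6 − 10/12 = 31/6.

31/6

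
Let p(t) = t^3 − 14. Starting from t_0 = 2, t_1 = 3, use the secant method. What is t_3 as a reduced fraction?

p(2) = −6, p(3) = 13. t_2 = 3 − 13·(3 − 2)/(13 − (−6)) = 44/19.
p(3) = 13, p(44/19) = −10842/6859. t_3 = (44/19) − (−10842/6859)·((44/19) − 3)/((−10842/6859) − 13) = 18386/7693.

18386/7693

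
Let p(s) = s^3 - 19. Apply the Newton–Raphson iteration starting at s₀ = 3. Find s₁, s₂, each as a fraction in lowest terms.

p'(s) = 3s^2.
p(3) = 8, p'(3) = 27, so s₁ = 3 - 8/27 = 73/27.
p(73/27) = 15040/19683, p'(73/27) = 5329/243, so s₂ = (73/27) - (15040/19683)/(5329/243) = 1152011/431649.

s₁ = 73/27, s₂ = 1152011/431649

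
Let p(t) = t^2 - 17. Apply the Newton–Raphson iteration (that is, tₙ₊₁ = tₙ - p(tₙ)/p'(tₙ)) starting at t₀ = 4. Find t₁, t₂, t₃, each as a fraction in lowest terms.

p'(t) = 2t.
p(4) = -1, p'(4) = 8, so t₁ = 4 - (-1)/8 = 33/8.
p(33/8) = 1/64, p'(33/8) = 33/4, so t₂ = (33/8) - (1/64)/(33/4) = 2177/528.
p(2177/528) = 1/278784, p'(2177/528) = 2177/264, so t₃ = (2177/528) - (1/278784)/(2177/264) = 9478657/2298912.

t₁ = 33/8, t₂ = 2177/528, t₃ = 9478657/2298912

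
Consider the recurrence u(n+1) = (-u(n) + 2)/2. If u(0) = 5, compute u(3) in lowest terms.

1/8

u(1) = (-5 + 2)/2 = -3/2.
u(2) = (-(-3/2) + 2)/2 = 7/4.
u(3) = (-(7/4) + 2)/2 = 1/8.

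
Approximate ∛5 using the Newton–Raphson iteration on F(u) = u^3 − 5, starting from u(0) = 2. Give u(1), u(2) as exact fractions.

F'(u) = 3u^2.
F(2) = 3, F'(2) = 12, so u(1) = 2 − 3/12 = 7/4.
F(7/4) = 23/64, F'(7/4) = 147/16, so u(2) = (7/4) − (23/64)/(147/16) = 503/294.

u(1) = 7/4, u(2) = 503/294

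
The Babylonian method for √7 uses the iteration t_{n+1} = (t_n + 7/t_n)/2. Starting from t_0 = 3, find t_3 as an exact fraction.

t_1 = (3 + 7/3)/2 = 8/3.
t_2 = (8/3 + 7/(8/3))/2 = 127/48.
t_3 = (127/48 + 7/(127/48))/2 = 32257/12192.

32257/12192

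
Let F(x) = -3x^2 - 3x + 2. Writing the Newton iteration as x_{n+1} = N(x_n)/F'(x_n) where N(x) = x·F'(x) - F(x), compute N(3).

-29

F'(x) = -6x - 3.
N(x) = x·F'(x) - F(x) = x·(-6x - 3) - (-3x^2 - 3x + 2) = -3x^2 - 2.
N(3) = -29.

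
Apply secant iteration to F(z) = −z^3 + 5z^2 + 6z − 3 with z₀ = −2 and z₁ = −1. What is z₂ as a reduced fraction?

F(−2) = 13, F(−1) = −3. z₂ = (−1) − (−3)·((−1) − (−2))/((−3) − 13) = −19/16.

−19/16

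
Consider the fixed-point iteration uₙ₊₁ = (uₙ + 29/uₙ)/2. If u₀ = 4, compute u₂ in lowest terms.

3881/720

u₁ = (4 + 29/4)/2 = 45/8.
u₂ = (45/8 + 29/(45/8))/2 = 3881/720.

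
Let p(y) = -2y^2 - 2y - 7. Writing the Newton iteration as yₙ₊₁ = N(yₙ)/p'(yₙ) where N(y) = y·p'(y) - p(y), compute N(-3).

p'(y) = -4y - 2.
N(y) = y·p'(y) - p(y) = y·(-4y - 2) - (-2y^2 - 2y - 7) = -2y^2 + 7.
N(-3) = -11.

-11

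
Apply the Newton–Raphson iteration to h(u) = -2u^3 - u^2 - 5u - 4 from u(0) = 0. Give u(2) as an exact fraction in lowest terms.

-676/905

h'(u) = -6u^2 - 2u - 5.
h(0) = -4, h'(0) = -5, so u(1) = 0 - (-4)/(-5) = -4/5.
h(-4/5) = 48/125, h'(-4/5) = -181/25, so u(2) = (-4/5) - (48/125)/(-181/25) = -676/905.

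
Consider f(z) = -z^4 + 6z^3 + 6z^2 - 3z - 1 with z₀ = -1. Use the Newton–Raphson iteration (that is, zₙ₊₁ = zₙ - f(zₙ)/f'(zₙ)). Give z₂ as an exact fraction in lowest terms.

-34079/30653

f'(z) = -4z^3 + 18z^2 + 12z - 3.
f(-1) = 1, f'(-1) = 7, so z₁ = (-1) - 1/7 = -8/7.
f(-8/7) = -953/2401, f'(-8/7) = 4379/343, so z₂ = (-8/7) - (-953/2401)/(4379/343) = -34079/30653.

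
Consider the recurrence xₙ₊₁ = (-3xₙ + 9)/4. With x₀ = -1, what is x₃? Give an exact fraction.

9/4

x₁ = (-3·(-1) + 9)/4 = 3.
x₂ = (-3·3 + 9)/4 = 0.
x₃ = (-3·0 + 9)/4 = 9/4.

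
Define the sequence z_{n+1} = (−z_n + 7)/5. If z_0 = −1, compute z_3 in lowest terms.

148/125

z_1 = (−(−1) + 7)/5 = 8/5.
z_2 = (−(8/5) + 7)/5 = 27/25.
z_3 = (−(27/25) + 7)/5 = 148/125.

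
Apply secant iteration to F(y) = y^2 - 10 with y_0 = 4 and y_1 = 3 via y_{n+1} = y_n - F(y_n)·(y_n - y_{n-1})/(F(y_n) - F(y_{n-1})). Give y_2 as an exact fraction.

F(4) = 6, F(3) = -1. y_2 = 3 - (-1)·(3 - 4)/((-1) - 6) = 22/7.

22/7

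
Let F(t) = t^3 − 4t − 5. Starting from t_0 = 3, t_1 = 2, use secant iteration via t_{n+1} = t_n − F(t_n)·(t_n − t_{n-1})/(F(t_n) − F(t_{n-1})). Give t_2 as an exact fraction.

F(3) = 10, F(2) = −5. t_2 = 2 − (−5)·(2 − 3)/((−5) − 10) = 7/3.

7/3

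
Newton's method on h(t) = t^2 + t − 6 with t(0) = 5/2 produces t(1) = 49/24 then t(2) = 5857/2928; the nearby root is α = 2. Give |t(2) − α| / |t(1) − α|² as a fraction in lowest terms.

12/61

t(1) − α = 49/24 − 2 = 1/24, so |t(1) − α| = 1/24.
t(2) − α = 5857/2928 − 2 = 1/2928, so |t(2) − α| = 1/2928.
|t(1) − α|² = 1/576.
Ratio = (1/2928) / (1/576) = 12/61.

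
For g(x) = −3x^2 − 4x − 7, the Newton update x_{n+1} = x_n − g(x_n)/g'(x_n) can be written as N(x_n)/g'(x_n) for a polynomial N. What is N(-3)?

g'(x) = −6x − 4.
N(x) = x·g'(x) − g(x) = x·(−6x − 4) − (−3x^2 − 4x − 7) = −3x^2 + 7.
N(-3) = −20.

−20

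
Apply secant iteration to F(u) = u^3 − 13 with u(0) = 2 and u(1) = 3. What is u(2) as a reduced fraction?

43/19

F(2) = −5, F(3) = 14. u(2) = 3 − 14·(3 − 2)/(14 − (−5)) = 43/19.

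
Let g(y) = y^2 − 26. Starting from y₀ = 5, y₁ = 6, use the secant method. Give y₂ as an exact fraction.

56/11

g(5) = −1, g(6) = 10. y₂ = 6 − 10·(6 − 5)/(10 − (−1)) = 56/11.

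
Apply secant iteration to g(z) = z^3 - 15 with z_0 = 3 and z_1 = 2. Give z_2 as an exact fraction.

45/19

g(3) = 12, g(2) = -7. z_2 = 2 - (-7)·(2 - 3)/((-7) - 12) = 45/19.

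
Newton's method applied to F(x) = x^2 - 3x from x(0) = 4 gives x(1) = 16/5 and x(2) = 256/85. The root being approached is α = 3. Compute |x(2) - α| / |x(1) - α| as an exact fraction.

1/17

x(1) - α = 16/5 - 3 = 1/5, so |x(1) - α| = 1/5.
x(2) - α = 256/85 - 3 = 1/85, so |x(2) - α| = 1/85.
Ratio = (1/85) / (1/5) = 1/17.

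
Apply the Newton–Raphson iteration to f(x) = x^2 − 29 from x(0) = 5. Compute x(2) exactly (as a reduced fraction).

727/135

f'(x) = 2x.
f(5) = −4, f'(5) = 10, so x(1) = 5 − (−4)/10 = 27/5.
f(27/5) = 4/25, f'(27/5) = 54/5, so x(2) = (27/5) − (4/25)/(54/5) = 727/135.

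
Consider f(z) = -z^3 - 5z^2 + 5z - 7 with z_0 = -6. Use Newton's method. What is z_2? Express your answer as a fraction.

f'(z) = -3z^2 - 10z + 5.
f(-6) = -1, f'(-6) = -43, so z_1 = (-6) - (-1)/(-43) = -259/43.
f(-259/43) = 560/79507, f'(-259/43) = -80628/1849, so z_2 = (-259/43) - (560/79507)/(-80628/1849) = -5220523/866751.

-5220523/866751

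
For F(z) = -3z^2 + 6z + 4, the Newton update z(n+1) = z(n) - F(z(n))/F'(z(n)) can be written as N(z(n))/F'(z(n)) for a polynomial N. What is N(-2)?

-16

F'(z) = -6z + 6.
N(z) = z·F'(z) - F(z) = z·(-6z + 6) - (-3z^2 + 6z + 4) = -3z^2 - 4.
N(-2) = -16.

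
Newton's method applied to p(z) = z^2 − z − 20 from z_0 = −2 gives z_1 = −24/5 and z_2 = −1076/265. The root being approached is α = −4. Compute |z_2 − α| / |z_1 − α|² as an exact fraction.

z_1 − α = −24/5 − (−4) = −24/5 + 4 = −4/5, so |z_1 − α| = 4/5.
z_2 − α = −1076/265 − (−4) = −1076/265 + 4 = −16/265, so |z_2 − α| = 16/265.
|z_1 − α|² = 16/25.
Ratio = (16/265) / (16/25) = 5/53.

5/53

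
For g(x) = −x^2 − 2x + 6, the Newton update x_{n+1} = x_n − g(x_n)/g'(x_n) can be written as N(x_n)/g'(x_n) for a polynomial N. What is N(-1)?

g'(x) = −2x − 2.
N(x) = x·g'(x) − g(x) = x·(−2x − 2) − (−x^2 − 2x + 6) = −x^2 − 6.
N(-1) = −7.

−7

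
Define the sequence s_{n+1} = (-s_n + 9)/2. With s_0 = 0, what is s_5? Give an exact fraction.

99/32

s_1 = (-0 + 9)/2 = 9/2.
s_2 = (-(9/2) + 9)/2 = 9/4.
s_3 = (-(9/4) + 9)/2 = 27/8.
s_4 = (-(27/8) + 9)/2 = 45/16.
s_5 = (-(45/16) + 9)/2 = 99/32.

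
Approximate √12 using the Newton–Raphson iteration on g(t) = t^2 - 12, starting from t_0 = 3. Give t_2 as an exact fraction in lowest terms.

97/28

g'(t) = 2t.
g(3) = -3, g'(3) = 6, so t_1 = 3 - (-3)/6 = 7/2.
g(7/2) = 1/4, g'(7/2) = 7, so t_2 = (7/2) - (1/4)/7 = 97/28.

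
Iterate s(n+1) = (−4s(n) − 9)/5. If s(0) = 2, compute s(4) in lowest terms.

143/625

s(1) = (−4·2 − 9)/5 = −17/5.
s(2) = (−4·(−17/5) − 9)/5 = 23/25.
s(3) = (−4·(23/25) − 9)/5 = −317/125.
s(4) = (−4·(−317/125) − 9)/5 = 143/625.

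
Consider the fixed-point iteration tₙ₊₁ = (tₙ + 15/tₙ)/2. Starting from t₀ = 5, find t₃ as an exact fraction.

t₁ = (5 + 15/5)/2 = 4.
t₂ = (4 + 15/4)/2 = 31/8.
t₃ = (31/8 + 15/(31/8))/2 = 1921/496.

1921/496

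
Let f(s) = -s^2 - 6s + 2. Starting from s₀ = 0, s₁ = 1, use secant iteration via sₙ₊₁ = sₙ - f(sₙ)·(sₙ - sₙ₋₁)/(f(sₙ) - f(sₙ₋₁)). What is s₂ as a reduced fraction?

f(0) = 2, f(1) = -5. s₂ = 1 - (-5)·(1 - 0)/((-5) - 2) = 2/7.

2/7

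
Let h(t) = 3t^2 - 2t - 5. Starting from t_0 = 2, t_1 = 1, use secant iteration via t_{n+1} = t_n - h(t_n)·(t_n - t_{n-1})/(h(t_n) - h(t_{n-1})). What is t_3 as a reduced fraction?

17/10

h(2) = 3, h(1) = -4. t_2 = 1 - (-4)·(1 - 2)/((-4) - 3) = 11/7.
h(1) = -4, h(11/7) = -36/49. t_3 = (11/7) - (-36/49)·((11/7) - 1)/((-36/49) - (-4)) = 17/10.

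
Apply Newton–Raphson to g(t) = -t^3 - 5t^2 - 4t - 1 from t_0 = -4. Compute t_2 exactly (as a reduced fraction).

-46483/11394

g'(t) = -3t^2 - 10t - 4.
g(-4) = -1, g'(-4) = -12, so t_1 = (-4) - (-1)/(-12) = -49/12.
g(-49/12) = 85/1728, g'(-49/12) = -211/16, so t_2 = (-49/12) - (85/1728)/(-211/16) = -46483/11394.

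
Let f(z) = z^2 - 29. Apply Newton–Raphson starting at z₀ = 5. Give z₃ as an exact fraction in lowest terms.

f'(z) = 2z.
f(5) = -4, f'(5) = 10, so z₁ = 5 - (-4)/10 = 27/5.
f(27/5) = 4/25, f'(27/5) = 54/5, so z₂ = (27/5) - (4/25)/(54/5) = 727/135.
f(727/135) = 4/18225, f'(727/135) = 1454/135, so z₃ = (727/135) - (4/18225)/(1454/135) = 528527/98145.

528527/98145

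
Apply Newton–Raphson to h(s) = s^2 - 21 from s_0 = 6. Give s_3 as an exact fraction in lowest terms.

970993/211888

h'(s) = 2s.
h(6) = 15, h'(6) = 12, so s_1 = 6 - 15/12 = 19/4.
h(19/4) = 25/16, h'(19/4) = 19/2, so s_2 = (19/4) - (25/16)/(19/2) = 697/152.
h(697/152) = 625/23104, h'(697/152) = 697/76, so s_3 = (697/152) - (625/23104)/(697/76) = 970993/211888.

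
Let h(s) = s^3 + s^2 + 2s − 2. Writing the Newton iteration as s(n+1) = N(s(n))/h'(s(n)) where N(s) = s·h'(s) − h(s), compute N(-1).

h'(s) = 3s^2 + 2s + 2.
N(s) = s·h'(s) − h(s) = s·(3s^2 + 2s + 2) − (s^3 + s^2 + 2s − 2) = 2s^3 + s^2 + 2.
N(-1) = 1.

1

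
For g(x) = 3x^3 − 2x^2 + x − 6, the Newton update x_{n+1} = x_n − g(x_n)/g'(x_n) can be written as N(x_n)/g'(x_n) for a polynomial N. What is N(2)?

g'(x) = 9x^2 − 4x + 1.
N(x) = x·g'(x) − g(x) = x·(9x^2 − 4x + 1) − (3x^3 − 2x^2 + x − 6) = 6x^3 − 2x^2 + 6.
N(2) = 46.

46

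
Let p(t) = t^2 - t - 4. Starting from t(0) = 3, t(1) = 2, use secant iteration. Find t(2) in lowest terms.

5/2

p(3) = 2, p(2) = -2. t(2) = 2 - (-2)·(2 - 3)/((-2) - 2) = 5/2.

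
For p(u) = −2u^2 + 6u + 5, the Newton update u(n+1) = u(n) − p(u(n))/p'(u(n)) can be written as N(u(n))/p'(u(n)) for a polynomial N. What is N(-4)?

p'(u) = −4u + 6.
N(u) = u·p'(u) − p(u) = u·(−4u + 6) − (−2u^2 + 6u + 5) = −2u^2 − 5.
N(-4) = −37.

−37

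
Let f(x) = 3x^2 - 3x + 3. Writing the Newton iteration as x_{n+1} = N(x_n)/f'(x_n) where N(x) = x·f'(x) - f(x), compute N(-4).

45

f'(x) = 6x - 3.
N(x) = x·f'(x) - f(x) = x·(6x - 3) - (3x^2 - 3x + 3) = 3x^2 - 3.
N(-4) = 45.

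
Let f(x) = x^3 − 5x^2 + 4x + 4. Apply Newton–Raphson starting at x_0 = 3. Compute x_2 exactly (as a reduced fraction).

f'(x) = 3x^2 − 10x + 4.
f(3) = −2, f'(3) = 1, so x_1 = 3 − (−2)/1 = 5.
f(5) = 24, f'(5) = 29, so x_2 = 5 − 24/29 = 121/29.

121/29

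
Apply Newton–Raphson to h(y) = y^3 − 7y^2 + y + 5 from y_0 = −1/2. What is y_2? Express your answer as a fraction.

h'(y) = 3y^2 − 14y + 1.
h(−1/2) = 21/8, h'(−1/2) = 35/4, so y_1 = (−1/2) − (21/8)/(35/4) = −4/5.
h(−4/5) = −99/125, h'(−4/5) = 353/25, so y_2 = (−4/5) − (−99/125)/(353/25) = −1313/1765.

−1313/1765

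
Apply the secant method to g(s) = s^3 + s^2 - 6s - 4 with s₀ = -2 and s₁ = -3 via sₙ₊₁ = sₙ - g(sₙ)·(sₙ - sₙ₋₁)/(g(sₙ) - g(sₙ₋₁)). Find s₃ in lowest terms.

g(-2) = 4, g(-3) = -4. s₂ = (-3) - (-4)·((-3) - (-2))/((-4) - 4) = -5/2.
g(-3) = -4, g(-5/2) = 13/8. s₃ = (-5/2) - (13/8)·((-5/2) - (-3))/((13/8) - (-4)) = -119/45.

-119/45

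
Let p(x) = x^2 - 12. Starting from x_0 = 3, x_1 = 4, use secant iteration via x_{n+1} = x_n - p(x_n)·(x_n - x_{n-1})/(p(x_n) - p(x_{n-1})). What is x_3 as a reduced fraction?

45/13

p(3) = -3, p(4) = 4. x_2 = 4 - 4·(4 - 3)/(4 - (-3)) = 24/7.
p(4) = 4, p(24/7) = -12/49. x_3 = (24/7) - (-12/49)·((24/7) - 4)/((-12/49) - 4) = 45/13.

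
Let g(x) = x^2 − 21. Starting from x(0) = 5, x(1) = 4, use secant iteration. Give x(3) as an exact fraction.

g(5) = 4, g(4) = −5. x(2) = 4 − (−5)·(4 − 5)/((−5) − 4) = 41/9.
g(4) = −5, g(41/9) = −20/81. x(3) = (41/9) − (−20/81)·((41/9) − 4)/((−20/81) − (−5)) = 353/77.

353/77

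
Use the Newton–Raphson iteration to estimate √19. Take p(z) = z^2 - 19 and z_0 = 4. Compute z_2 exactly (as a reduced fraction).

2441/560

p'(z) = 2z.
p(4) = -3, p'(4) = 8, so z_1 = 4 - (-3)/8 = 35/8.
p(35/8) = 9/64, p'(35/8) = 35/4, so z_2 = (35/8) - (9/64)/(35/4) = 2441/560.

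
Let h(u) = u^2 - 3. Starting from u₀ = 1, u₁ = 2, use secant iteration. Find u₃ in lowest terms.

h(1) = -2, h(2) = 1. u₂ = 2 - 1·(2 - 1)/(1 - (-2)) = 5/3.
h(2) = 1, h(5/3) = -2/9. u₃ = (5/3) - (-2/9)·((5/3) - 2)/((-2/9) - 1) = 19/11.

19/11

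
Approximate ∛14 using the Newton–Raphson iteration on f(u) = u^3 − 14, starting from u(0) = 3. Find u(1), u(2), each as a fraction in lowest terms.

f'(u) = 3u^2.
f(3) = 13, f'(3) = 27, so u(1) = 3 − 13/27 = 68/27.
f(68/27) = 38870/19683, f'(68/27) = 4624/243, so u(2) = (68/27) − (38870/19683)/(4624/243) = 452213/187272.

u(1) = 68/27, u(2) = 452213/187272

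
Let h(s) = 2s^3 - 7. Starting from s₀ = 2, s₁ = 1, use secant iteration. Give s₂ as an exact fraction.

h(2) = 9, h(1) = -5. s₂ = 1 - (-5)·(1 - 2)/((-5) - 9) = 19/14.

19/14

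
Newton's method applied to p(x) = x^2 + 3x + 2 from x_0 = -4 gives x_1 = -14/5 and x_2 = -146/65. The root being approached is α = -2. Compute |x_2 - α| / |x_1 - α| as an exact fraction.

x_1 - α = -14/5 - (-2) = -14/5 + 2 = -4/5, so |x_1 - α| = 4/5.
x_2 - α = -146/65 - (-2) = -146/65 + 2 = -16/65, so |x_2 - α| = 16/65.
Ratio = (16/65) / (4/5) = 4/13.

4/13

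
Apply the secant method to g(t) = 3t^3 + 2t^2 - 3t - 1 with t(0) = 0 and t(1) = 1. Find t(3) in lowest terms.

g(0) = -1, g(1) = 1. t(2) = 1 - 1·(1 - 0)/(1 - (-1)) = 1/2.
g(1) = 1, g(1/2) = -13/8. t(3) = (1/2) - (-13/8)·((1/2) - 1)/((-13/8) - 1) = 17/21.

17/21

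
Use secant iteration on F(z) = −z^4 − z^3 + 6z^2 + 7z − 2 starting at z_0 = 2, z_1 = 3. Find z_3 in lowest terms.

13917278/5850361

F(2) = 12, F(3) = −35. z_2 = 3 − (−35)·(3 − 2)/((−35) − 12) = 106/47.
F(3) = −35, F(106/47) = 33973800/4879681. z_3 = (106/47) − (33973800/4879681)·((106/47) − 3)/((33973800/4879681) − (−35)) = 13917278/5850361.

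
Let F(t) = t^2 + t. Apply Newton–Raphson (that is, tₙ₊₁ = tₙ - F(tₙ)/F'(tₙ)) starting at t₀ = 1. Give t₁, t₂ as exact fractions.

t₁ = 1/3, t₂ = 1/15

F'(t) = 2t + 1.
F(1) = 2, F'(1) = 3, so t₁ = 1 - 2/3 = 1/3.
F(1/3) = 4/9, F'(1/3) = 5/3, so t₂ = (1/3) - (4/9)/(5/3) = 1/15.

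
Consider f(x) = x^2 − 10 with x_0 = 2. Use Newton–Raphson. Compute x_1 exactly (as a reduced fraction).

7/2

f'(x) = 2x.
f(2) = −6, f'(2) = 4, so x_1 = 2 − (−6)/4 = 7/2.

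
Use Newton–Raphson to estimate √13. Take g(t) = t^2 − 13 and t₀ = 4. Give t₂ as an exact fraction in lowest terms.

g'(t) = 2t.
g(4) = 3, g'(4) = 8, so t₁ = 4 − 3/8 = 29/8.
g(29/8) = 9/64, g'(29/8) = 29/4, so t₂ = (29/8) − (9/64)/(29/4) = 1673/464.

1673/464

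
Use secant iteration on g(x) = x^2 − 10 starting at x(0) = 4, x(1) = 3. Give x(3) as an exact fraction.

g(4) = 6, g(3) = −1. x(2) = 3 − (−1)·(3 − 4)/((−1) − 6) = 22/7.
g(3) = −1, g(22/7) = −6/49. x(3) = (22/7) − (−6/49)·((22/7) − 3)/((−6/49) − (−1)) = 136/43.

136/43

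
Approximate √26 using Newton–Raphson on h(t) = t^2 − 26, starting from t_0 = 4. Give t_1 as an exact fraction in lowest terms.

21/4

h'(t) = 2t.
h(4) = −10, h'(4) = 8, so t_1 = 4 − (−10)/8 = 21/4.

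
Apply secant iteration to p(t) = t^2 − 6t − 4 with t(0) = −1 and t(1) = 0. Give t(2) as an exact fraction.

p(−1) = 3, p(0) = −4. t(2) = 0 − (−4)·(0 − (−1))/((−4) − 3) = −4/7.

−4/7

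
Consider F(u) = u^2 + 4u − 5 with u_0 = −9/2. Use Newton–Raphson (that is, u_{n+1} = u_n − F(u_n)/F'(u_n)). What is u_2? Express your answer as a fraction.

−12201/2440

F'(u) = 2u + 4.
F(−9/2) = −11/4, F'(−9/2) = −5, so u_1 = (−9/2) − (−11/4)/(−5) = −101/20.
F(−101/20) = 121/400, F'(−101/20) = −61/10, so u_2 = (−101/20) − (121/400)/(−61/10) = −12201/2440.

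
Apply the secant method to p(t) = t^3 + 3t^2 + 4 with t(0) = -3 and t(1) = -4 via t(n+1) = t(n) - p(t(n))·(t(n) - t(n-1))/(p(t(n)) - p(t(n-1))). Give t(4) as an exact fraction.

-6160372/1835101

p(-3) = 4, p(-4) = -12. t(2) = (-4) - (-12)·((-4) - (-3))/((-12) - 4) = -13/4.
p(-4) = -12, p(-13/4) = 87/64. t(3) = (-13/4) - (87/64)·((-13/4) - (-4))/((87/64) - (-12)) = -316/95.
p(-13/4) = 87/64, p(-316/95) = 333964/857375. t(4) = (-316/95) - (333964/857375)·((-316/95) - (-13/4))/((333964/857375) - (87/64)) = -6160372/1835101.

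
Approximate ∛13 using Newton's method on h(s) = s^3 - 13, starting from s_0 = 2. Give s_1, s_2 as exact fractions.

s_1 = 29/12, s_2 = 35621/15138

h'(s) = 3s^2.
h(2) = -5, h'(2) = 12, so s_1 = 2 - (-5)/12 = 29/12.
h(29/12) = 1925/1728, h'(29/12) = 841/48, so s_2 = (29/12) - (1925/1728)/(841/48) = 35621/15138.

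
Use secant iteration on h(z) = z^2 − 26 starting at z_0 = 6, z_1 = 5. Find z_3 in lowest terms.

h(6) = 10, h(5) = −1. z_2 = 5 − (−1)·(5 − 6)/((−1) − 10) = 56/11.
h(5) = −1, h(56/11) = −10/121. z_3 = (56/11) − (−10/121)·((56/11) − 5)/((−10/121) − (−1)) = 566/111.

566/111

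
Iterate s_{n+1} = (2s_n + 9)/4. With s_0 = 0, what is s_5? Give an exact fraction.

279/64

s_1 = (2·0 + 9)/4 = 9/4.
s_2 = (2·(9/4) + 9)/4 = 27/8.
s_3 = (2·(27/8) + 9)/4 = 63/16.
s_4 = (2·(63/16) + 9)/4 = 135/32.
s_5 = (2·(135/32) + 9)/4 = 279/64.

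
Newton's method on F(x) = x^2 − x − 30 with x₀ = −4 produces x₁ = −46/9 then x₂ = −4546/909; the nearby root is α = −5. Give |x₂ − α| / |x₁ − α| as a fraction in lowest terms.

1/101

x₁ − α = −46/9 − (−5) = −46/9 + 5 = −1/9, so |x₁ − α| = 1/9.
x₂ − α = −4546/909 − (−5) = −4546/909 + 5 = −1/909, so |x₂ − α| = 1/909.
Ratio = (1/909) / (1/9) = 1/101.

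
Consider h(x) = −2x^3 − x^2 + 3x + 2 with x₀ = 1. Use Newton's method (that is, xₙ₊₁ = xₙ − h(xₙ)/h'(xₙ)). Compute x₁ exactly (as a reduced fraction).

h'(x) = −6x^2 − 2x + 3.
h(1) = 2, h'(1) = −5, so x₁ = 1 − 2/(−5) = 7/5.

7/5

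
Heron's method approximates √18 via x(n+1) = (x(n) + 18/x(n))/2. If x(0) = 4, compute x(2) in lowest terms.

577/136

x(1) = (4 + 18/4)/2 = 17/4.
x(2) = (17/4 + 18/(17/4))/2 = 577/136.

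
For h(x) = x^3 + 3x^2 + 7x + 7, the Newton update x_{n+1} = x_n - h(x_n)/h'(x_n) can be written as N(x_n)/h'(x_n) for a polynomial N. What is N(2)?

21

h'(x) = 3x^2 + 6x + 7.
N(x) = x·h'(x) - h(x) = x·(3x^2 + 6x + 7) - (x^3 + 3x^2 + 7x + 7) = 2x^3 + 3x^2 - 7.
N(2) = 21.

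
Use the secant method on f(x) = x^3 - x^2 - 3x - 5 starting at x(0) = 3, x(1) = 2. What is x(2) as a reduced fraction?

f(3) = 4, f(2) = -7. x(2) = 2 - (-7)·(2 - 3)/((-7) - 4) = 29/11.

29/11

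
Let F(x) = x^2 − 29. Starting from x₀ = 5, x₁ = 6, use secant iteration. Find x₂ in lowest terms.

F(5) = −4, F(6) = 7. x₂ = 6 − 7·(6 − 5)/(7 − (−4)) = 59/11.

59/11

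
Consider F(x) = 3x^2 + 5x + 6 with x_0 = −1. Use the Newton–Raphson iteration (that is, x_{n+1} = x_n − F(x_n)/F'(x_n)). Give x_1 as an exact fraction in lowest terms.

3

F'(x) = 6x + 5.
F(−1) = 4, F'(−1) = −1, so x_1 = (−1) − 4/(−1) = 3.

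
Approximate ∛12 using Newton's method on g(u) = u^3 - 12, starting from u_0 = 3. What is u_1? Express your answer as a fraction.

22/9

g'(u) = 3u^2.
g(3) = 15, g'(3) = 27, so u_1 = 3 - 15/27 = 22/9.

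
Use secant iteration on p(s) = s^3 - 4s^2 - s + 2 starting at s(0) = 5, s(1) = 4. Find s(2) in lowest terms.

p(5) = 22, p(4) = -2. s(2) = 4 - (-2)·(4 - 5)/((-2) - 22) = 49/12.

49/12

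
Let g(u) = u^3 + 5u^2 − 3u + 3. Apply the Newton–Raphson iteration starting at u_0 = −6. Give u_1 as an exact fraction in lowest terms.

g'(u) = 3u^2 + 10u − 3.
g(−6) = −15, g'(−6) = 45, so u_1 = (−6) − (−15)/45 = −17/3.

−17/3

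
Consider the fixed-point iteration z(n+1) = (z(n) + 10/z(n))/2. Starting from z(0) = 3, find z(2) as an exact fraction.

z(1) = (3 + 10/3)/2 = 19/6.
z(2) = (19/6 + 10/(19/6))/2 = 721/228.

721/228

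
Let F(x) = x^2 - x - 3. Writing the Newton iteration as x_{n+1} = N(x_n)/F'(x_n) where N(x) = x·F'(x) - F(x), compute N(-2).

7

F'(x) = 2x - 1.
N(x) = x·F'(x) - F(x) = x·(2x - 1) - (x^2 - x - 3) = x^2 + 3.
N(-2) = 7.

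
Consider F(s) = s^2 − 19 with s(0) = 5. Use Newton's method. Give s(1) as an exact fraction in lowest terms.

22/5

F'(s) = 2s.
F(5) = 6, F'(5) = 10, so s(1) = 5 − 6/10 = 22/5.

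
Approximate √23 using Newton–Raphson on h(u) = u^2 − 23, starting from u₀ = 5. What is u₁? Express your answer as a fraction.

h'(u) = 2u.
h(5) = 2, h'(5) = 10, so u₁ = 5 − 2/10 = 24/5.

24/5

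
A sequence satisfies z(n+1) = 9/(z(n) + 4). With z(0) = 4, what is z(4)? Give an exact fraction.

2124/1313

z(1) = 9/(4 + 4) = 9/8.
z(2) = 9/(9/8 + 4) = 72/41.
z(3) = 9/(72/41 + 4) = 369/236.
z(4) = 9/(369/236 + 4) = 2124/1313.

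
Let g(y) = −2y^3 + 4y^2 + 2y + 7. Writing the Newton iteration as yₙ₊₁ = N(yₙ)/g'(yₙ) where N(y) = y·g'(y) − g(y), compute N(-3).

137

g'(y) = −6y^2 + 8y + 2.
N(y) = y·g'(y) − g(y) = y·(−6y^2 + 8y + 2) − (−2y^3 + 4y^2 + 2y + 7) = −4y^3 + 4y^2 − 7.
N(-3) = 137.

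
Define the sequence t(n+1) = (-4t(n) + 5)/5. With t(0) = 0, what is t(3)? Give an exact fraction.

t(1) = (-4·0 + 5)/5 = 1.
t(2) = (-4·1 + 5)/5 = 1/5.
t(3) = (-4·(1/5) + 5)/5 = 21/25.

21/25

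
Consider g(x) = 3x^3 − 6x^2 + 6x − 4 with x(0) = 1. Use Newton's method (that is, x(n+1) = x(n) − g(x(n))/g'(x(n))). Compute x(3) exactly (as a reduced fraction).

21214/16929

g'(x) = 9x^2 − 12x + 6.
g(1) = −1, g'(1) = 3, so x(1) = 1 − (−1)/3 = 4/3.
g(4/3) = 4/9, g'(4/3) = 6, so x(2) = (4/3) − (4/9)/6 = 34/27.
g(34/27) = 208/6561, g'(34/27) = 418/81, so x(3) = (34/27) − (208/6561)/(418/81) = 21214/16929.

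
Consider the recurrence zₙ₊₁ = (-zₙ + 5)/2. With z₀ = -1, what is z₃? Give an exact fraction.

z₁ = (-(-1) + 5)/2 = 3.
z₂ = (-3 + 5)/2 = 1.
z₃ = (-1 + 5)/2 = 2.

2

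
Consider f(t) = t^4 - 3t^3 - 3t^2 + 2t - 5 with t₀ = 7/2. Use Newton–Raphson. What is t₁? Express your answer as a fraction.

f'(t) = 4t^3 - 9t^2 - 6t + 2.
f(7/2) = -213/16, f'(7/2) = 169/4, so t₁ = (7/2) - (-213/16)/(169/4) = 2579/676.

2579/676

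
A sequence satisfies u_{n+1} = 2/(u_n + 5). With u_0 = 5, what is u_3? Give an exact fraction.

u_1 = 2/(5 + 5) = 1/5.
u_2 = 2/(1/5 + 5) = 5/13.
u_3 = 2/(5/13 + 5) = 13/35.

13/35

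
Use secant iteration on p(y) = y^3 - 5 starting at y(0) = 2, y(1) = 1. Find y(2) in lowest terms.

11/7

p(2) = 3, p(1) = -4. y(2) = 1 - (-4)·(1 - 2)/((-4) - 3) = 11/7.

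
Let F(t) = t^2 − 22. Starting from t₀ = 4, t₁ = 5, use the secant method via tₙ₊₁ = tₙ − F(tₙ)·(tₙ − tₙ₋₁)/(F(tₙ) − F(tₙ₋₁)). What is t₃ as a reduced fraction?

136/29

F(4) = −6, F(5) = 3. t₂ = 5 − 3·(5 − 4)/(3 − (−6)) = 14/3.
F(5) = 3, F(14/3) = −2/9. t₃ = (14/3) − (−2/9)·((14/3) − 5)/((−2/9) − 3) = 136/29.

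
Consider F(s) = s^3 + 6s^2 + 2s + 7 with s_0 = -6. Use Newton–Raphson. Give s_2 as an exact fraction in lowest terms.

-5612513/957353

F'(s) = 3s^2 + 12s + 2.
F(-6) = -5, F'(-6) = 38, so s_1 = (-6) - (-5)/38 = -223/38.
F(-223/38) = -11275/54872, F'(-223/38) = 50387/1444, so s_2 = (-223/38) - (-11275/54872)/(50387/1444) = -5612513/957353.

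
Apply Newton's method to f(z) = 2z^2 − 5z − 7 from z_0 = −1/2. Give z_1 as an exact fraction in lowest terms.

−15/14

f'(z) = 4z − 5.
f(−1/2) = −4, f'(−1/2) = −7, so z_1 = (−1/2) − (−4)/(−7) = −15/14.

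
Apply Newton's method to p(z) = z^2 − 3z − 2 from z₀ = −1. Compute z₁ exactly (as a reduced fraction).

p'(z) = 2z − 3.
p(−1) = 2, p'(−1) = −5, so z₁ = (−1) − 2/(−5) = −3/5.

−3/5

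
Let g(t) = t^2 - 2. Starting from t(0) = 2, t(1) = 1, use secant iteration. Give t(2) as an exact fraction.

4/3

g(2) = 2, g(1) = -1. t(2) = 1 - (-1)·(1 - 2)/((-1) - 2) = 4/3.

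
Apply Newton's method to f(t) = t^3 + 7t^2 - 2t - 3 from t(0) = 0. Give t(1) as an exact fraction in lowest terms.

f'(t) = 3t^2 + 14t - 2.
f(0) = -3, f'(0) = -2, so t(1) = 0 - (-3)/(-2) = -3/2.

-3/2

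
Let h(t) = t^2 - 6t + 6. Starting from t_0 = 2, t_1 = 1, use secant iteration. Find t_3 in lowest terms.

h(2) = -2, h(1) = 1. t_2 = 1 - 1·(1 - 2)/(1 - (-2)) = 4/3.
h(1) = 1, h(4/3) = -2/9. t_3 = (4/3) - (-2/9)·((4/3) - 1)/((-2/9) - 1) = 14/11.

14/11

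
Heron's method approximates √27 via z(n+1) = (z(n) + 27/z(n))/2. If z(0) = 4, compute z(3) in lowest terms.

z(1) = (4 + 27/4)/2 = 43/8.
z(2) = (43/8 + 27/(43/8))/2 = 3577/688.
z(3) = (3577/688 + 27/(3577/688))/2 = 25575217/4921952.

25575217/4921952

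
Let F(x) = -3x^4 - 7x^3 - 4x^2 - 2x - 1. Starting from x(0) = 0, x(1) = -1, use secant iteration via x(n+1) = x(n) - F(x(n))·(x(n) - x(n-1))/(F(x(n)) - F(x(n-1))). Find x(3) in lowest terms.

F(0) = -1, F(-1) = 1. x(2) = (-1) - 1·((-1) - 0)/(1 - (-1)) = -1/2.
F(-1) = 1, F(-1/2) = -5/16. x(3) = (-1/2) - (-5/16)·((-1/2) - (-1))/((-5/16) - 1) = -13/21.

-13/21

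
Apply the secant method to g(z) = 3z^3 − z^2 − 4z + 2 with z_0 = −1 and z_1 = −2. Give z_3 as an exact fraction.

−274/237

g(−1) = 2, g(−2) = −18. z_2 = (−2) − (−18)·((−2) − (−1))/((−18) − 2) = −11/10.
g(−2) = −18, g(−11/10) = 1197/1000. z_3 = (−11/10) − (1197/1000)·((−11/10) − (−2))/((1197/1000) − (−18)) = −274/237.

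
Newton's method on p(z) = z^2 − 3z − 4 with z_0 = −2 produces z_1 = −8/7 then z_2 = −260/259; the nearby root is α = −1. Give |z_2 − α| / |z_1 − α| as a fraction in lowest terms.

1/37

z_1 − α = −8/7 − (−1) = −8/7 + 1 = −1/7, so |z_1 − α| = 1/7.
z_2 − α = −260/259 − (−1) = −260/259 + 1 = −1/259, so |z_2 − α| = 1/259.
Ratio = (1/259) / (1/7) = 1/37.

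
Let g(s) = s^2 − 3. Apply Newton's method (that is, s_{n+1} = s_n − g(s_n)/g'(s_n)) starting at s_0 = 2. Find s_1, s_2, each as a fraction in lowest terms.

g'(s) = 2s.
g(2) = 1, g'(2) = 4, so s_1 = 2 − 1/4 = 7/4.
g(7/4) = 1/16, g'(7/4) = 7/2, so s_2 = (7/4) − (1/16)/(7/2) = 97/56.

s_1 = 7/4, s_2 = 97/56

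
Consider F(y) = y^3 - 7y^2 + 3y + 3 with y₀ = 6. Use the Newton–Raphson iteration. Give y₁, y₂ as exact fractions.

y₁ = 59/9, y₂ = 47317/7317

F'(y) = 3y^2 - 14y + 3.
F(6) = -15, F'(6) = 27, so y₁ = 6 - (-15)/27 = 59/9.
F(59/9) = 2600/729, F'(59/9) = 1084/27, so y₂ = (59/9) - (2600/729)/(1084/27) = 47317/7317.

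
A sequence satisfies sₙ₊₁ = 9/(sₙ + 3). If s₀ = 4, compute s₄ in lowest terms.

s₁ = 9/(4 + 3) = 9/7.
s₂ = 9/(9/7 + 3) = 21/10.
s₃ = 9/(21/10 + 3) = 30/17.
s₄ = 9/(30/17 + 3) = 17/9.

17/9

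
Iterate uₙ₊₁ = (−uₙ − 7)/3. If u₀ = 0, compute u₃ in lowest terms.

u₁ = (−0 − 7)/3 = −7/3.
u₂ = (−(−7/3) − 7)/3 = −14/9.
u₃ = (−(−14/9) − 7)/3 = −49/27.

−49/27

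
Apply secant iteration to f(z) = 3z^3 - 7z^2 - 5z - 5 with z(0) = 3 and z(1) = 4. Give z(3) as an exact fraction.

190871/62609

f(3) = -2, f(4) = 55. z(2) = 4 - 55·(4 - 3)/(55 - (-2)) = 173/57.
f(4) = 55, f(173/57) = -48290/61731. z(3) = (173/57) - (-48290/61731)·((173/57) - 4)/((-48290/61731) - 55) = 190871/62609.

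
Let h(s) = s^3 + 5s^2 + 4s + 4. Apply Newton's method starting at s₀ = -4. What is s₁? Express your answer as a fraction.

h'(s) = 3s^2 + 10s + 4.
h(-4) = 4, h'(-4) = 12, so s₁ = (-4) - 4/12 = -13/3.

-13/3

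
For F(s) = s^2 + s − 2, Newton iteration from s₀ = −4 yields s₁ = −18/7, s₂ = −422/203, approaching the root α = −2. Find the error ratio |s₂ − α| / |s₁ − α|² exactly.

7/29

s₁ − α = −18/7 − (−2) = −18/7 + 2 = −4/7, so |s₁ − α| = 4/7.
s₂ − α = −422/203 − (−2) = −422/203 + 2 = −16/203, so |s₂ − α| = 16/203.
|s₁ − α|² = 16/49.
Ratio = (16/203) / (16/49) = 7/29.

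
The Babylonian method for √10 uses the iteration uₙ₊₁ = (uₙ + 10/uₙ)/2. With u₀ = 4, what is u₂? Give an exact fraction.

u₁ = (4 + 10/4)/2 = 13/4.
u₂ = (13/4 + 10/(13/4))/2 = 329/104.

329/104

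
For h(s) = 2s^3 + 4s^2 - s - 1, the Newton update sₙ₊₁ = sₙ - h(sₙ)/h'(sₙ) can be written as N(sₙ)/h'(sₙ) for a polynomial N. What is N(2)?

49

h'(s) = 6s^2 + 8s - 1.
N(s) = s·h'(s) - h(s) = s·(6s^2 + 8s - 1) - (2s^3 + 4s^2 - s - 1) = 4s^3 + 4s^2 + 1.
N(2) = 49.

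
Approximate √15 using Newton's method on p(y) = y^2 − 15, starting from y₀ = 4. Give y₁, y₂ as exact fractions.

p'(y) = 2y.
p(4) = 1, p'(4) = 8, so y₁ = 4 − 1/8 = 31/8.
p(31/8) = 1/64, p'(31/8) = 31/4, so y₂ = (31/8) − (1/64)/(31/4) = 1921/496.

y₁ = 31/8, y₂ = 1921/496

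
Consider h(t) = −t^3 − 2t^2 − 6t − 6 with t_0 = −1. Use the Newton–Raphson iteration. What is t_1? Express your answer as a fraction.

h'(t) = −3t^2 − 4t − 6.
h(−1) = −1, h'(−1) = −5, so t_1 = (−1) − (−1)/(−5) = −6/5.

−6/5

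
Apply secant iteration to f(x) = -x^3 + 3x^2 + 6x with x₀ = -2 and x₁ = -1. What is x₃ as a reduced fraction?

-78/53

f(-2) = 8, f(-1) = -2. x₂ = (-1) - (-2)·((-1) - (-2))/((-2) - 8) = -6/5.
f(-1) = -2, f(-6/5) = -144/125. x₃ = (-6/5) - (-144/125)·((-6/5) - (-1))/((-144/125) - (-2)) = -78/53.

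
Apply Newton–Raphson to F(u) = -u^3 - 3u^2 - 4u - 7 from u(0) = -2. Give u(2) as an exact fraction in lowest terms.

F'(u) = -3u^2 - 6u - 4.
F(-2) = -3, F'(-2) = -4, so u(1) = (-2) - (-3)/(-4) = -11/4.
F(-11/4) = 135/64, F'(-11/4) = -163/16, so u(2) = (-11/4) - (135/64)/(-163/16) = -829/326.

-829/326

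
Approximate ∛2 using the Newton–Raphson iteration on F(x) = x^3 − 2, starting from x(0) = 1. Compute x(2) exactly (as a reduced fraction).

91/72

F'(x) = 3x^2.
F(1) = −1, F'(1) = 3, so x(1) = 1 − (−1)/3 = 4/3.
F(4/3) = 10/27, F'(4/3) = 16/3, so x(2) = (4/3) − (10/27)/(16/3) = 91/72.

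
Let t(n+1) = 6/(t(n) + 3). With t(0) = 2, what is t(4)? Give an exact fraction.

62/45

t(1) = 6/(2 + 3) = 6/5.
t(2) = 6/(6/5 + 3) = 10/7.
t(3) = 6/(10/7 + 3) = 42/31.
t(4) = 6/(42/31 + 3) = 62/45.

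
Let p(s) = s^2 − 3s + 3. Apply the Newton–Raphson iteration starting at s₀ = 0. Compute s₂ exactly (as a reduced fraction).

2

p'(s) = 2s − 3.
p(0) = 3, p'(0) = −3, so s₁ = 0 − 3/(−3) = 1.
p(1) = 1, p'(1) = −1, so s₂ = 1 − 1/(−1) = 2.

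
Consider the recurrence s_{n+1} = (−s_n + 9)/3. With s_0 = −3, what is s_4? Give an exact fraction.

s_1 = (−(−3) + 9)/3 = 4.
s_2 = (−4 + 9)/3 = 5/3.
s_3 = (−(5/3) + 9)/3 = 22/9.
s_4 = (−(22/9) + 9)/3 = 59/27.

59/27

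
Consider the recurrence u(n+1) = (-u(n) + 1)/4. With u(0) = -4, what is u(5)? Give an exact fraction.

209/1024

u(1) = (-(-4) + 1)/4 = 5/4.
u(2) = (-(5/4) + 1)/4 = -1/16.
u(3) = (-(-1/16) + 1)/4 = 17/64.
u(4) = (-(17/64) + 1)/4 = 47/256.
u(5) = (-(47/256) + 1)/4 = 209/1024.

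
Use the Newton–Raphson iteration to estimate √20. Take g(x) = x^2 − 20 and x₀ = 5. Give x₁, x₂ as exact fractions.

x₁ = 9/2, x₂ = 161/36

g'(x) = 2x.
g(5) = 5, g'(5) = 10, so x₁ = 5 − 5/10 = 9/2.
g(9/2) = 1/4, g'(9/2) = 9, so x₂ = (9/2) − (1/4)/9 = 161/36.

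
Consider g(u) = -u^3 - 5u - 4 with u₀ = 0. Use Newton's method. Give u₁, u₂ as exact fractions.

u₁ = -4/5, u₂ = -628/865

g'(u) = -3u^2 - 5.
g(0) = -4, g'(0) = -5, so u₁ = 0 - (-4)/(-5) = -4/5.
g(-4/5) = 64/125, g'(-4/5) = -173/25, so u₂ = (-4/5) - (64/125)/(-173/25) = -628/865.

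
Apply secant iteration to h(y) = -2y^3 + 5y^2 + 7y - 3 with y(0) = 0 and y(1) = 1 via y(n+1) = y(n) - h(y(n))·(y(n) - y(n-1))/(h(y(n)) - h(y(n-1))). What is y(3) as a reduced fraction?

93/268

h(0) = -3, h(1) = 7. y(2) = 1 - 7·(1 - 0)/(7 - (-3)) = 3/10.
h(1) = 7, h(3/10) = -63/125. y(3) = (3/10) - (-63/125)·((3/10) - 1)/((-63/125) - 7) = 93/268.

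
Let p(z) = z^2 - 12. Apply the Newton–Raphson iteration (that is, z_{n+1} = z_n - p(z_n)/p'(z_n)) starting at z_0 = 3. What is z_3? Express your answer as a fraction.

p'(z) = 2z.
p(3) = -3, p'(3) = 6, so z_1 = 3 - (-3)/6 = 7/2.
p(7/2) = 1/4, p'(7/2) = 7, so z_2 = (7/2) - (1/4)/7 = 97/28.
p(97/28) = 1/784, p'(97/28) = 97/14, so z_3 = (97/28) - (1/784)/(97/14) = 18817/5432.

18817/5432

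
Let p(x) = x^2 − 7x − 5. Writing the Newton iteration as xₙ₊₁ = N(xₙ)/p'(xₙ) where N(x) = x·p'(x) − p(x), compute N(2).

9

p'(x) = 2x − 7.
N(x) = x·p'(x) − p(x) = x·(2x − 7) − (x^2 − 7x − 5) = x^2 + 5.
N(2) = 9.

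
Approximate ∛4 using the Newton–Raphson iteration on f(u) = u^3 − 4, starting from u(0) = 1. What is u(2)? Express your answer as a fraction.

5/3

f'(u) = 3u^2.
f(1) = −3, f'(1) = 3, so u(1) = 1 − (−3)/3 = 2.
f(2) = 4, f'(2) = 12, so u(2) = 2 − 4/12 = 5/3.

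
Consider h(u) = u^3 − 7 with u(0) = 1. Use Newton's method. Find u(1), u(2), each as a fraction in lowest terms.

u(1) = 3, u(2) = 61/27

h'(u) = 3u^2.
h(1) = −6, h'(1) = 3, so u(1) = 1 − (−6)/3 = 3.
h(3) = 20, h'(3) = 27, so u(2) = 3 − 20/27 = 61/27.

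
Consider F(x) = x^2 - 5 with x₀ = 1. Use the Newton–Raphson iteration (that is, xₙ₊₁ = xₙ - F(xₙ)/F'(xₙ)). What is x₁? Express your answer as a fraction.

3

F'(x) = 2x.
F(1) = -4, F'(1) = 2, so x₁ = 1 - (-4)/2 = 3.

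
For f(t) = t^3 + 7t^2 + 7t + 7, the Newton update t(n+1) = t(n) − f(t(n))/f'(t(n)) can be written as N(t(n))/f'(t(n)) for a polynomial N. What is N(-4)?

−23

f'(t) = 3t^2 + 14t + 7.
N(t) = t·f'(t) − f(t) = t·(3t^2 + 14t + 7) − (t^3 + 7t^2 + 7t + 7) = 2t^3 + 7t^2 − 7.
N(-4) = −23.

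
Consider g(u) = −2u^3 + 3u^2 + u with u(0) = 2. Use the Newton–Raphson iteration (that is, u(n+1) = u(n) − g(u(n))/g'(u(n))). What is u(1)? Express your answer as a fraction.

20/11

g'(u) = −6u^2 + 6u + 1.
g(2) = −2, g'(2) = −11, so u(1) = 2 − (−2)/(−11) = 20/11.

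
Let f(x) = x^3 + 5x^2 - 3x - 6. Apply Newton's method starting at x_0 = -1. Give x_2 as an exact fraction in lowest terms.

-1432/1595

f'(x) = 3x^2 + 10x - 3.
f(-1) = 1, f'(-1) = -10, so x_1 = (-1) - 1/(-10) = -9/10.
f(-9/10) = 21/1000, f'(-9/10) = -957/100, so x_2 = (-9/10) - (21/1000)/(-957/100) = -1432/1595.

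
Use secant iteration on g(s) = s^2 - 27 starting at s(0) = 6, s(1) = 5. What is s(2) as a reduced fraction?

57/11

g(6) = 9, g(5) = -2. s(2) = 5 - (-2)·(5 - 6)/((-2) - 9) = 57/11.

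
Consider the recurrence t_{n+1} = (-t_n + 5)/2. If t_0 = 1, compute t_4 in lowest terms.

t_1 = (-1 + 5)/2 = 2.
t_2 = (-2 + 5)/2 = 3/2.
t_3 = (-(3/2) + 5)/2 = 7/4.
t_4 = (-(7/4) + 5)/2 = 13/8.

13/8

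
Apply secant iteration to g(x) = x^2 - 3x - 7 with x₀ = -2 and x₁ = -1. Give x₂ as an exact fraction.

g(-2) = 3, g(-1) = -3. x₂ = (-1) - (-3)·((-1) - (-2))/((-3) - 3) = -3/2.

-3/2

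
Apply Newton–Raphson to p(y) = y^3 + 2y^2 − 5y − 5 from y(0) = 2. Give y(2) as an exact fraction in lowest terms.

p'(y) = 3y^2 + 4y − 5.
p(2) = 1, p'(2) = 15, so y(1) = 2 − 1/15 = 29/15.
p(29/15) = 119/3375, p'(29/15) = 1046/75, so y(2) = (29/15) − (119/3375)/(1046/75) = 90883/47070.

90883/47070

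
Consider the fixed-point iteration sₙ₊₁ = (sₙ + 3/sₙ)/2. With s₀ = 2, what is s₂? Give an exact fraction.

s₁ = (2 + 3/2)/2 = 7/4.
s₂ = (7/4 + 3/(7/4))/2 = 97/56.

97/56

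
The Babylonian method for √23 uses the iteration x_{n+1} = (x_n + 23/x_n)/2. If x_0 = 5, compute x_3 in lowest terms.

x_1 = (5 + 23/5)/2 = 24/5.
x_2 = (24/5 + 23/(24/5))/2 = 1151/240.
x_3 = (1151/240 + 23/(1151/240))/2 = 2649601/552480.

2649601/552480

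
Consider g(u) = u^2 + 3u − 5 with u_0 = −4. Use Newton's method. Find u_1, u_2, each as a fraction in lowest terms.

g'(u) = 2u + 3.
g(−4) = −1, g'(−4) = −5, so u_1 = (−4) − (−1)/(−5) = −21/5.
g(−21/5) = 1/25, g'(−21/5) = −27/5, so u_2 = (−21/5) − (1/25)/(−27/5) = −566/135.

u_1 = −21/5, u_2 = −566/135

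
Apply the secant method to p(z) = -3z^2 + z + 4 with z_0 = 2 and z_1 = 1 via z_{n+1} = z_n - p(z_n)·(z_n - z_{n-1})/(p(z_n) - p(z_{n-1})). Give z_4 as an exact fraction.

833/625

p(2) = -6, p(1) = 2. z_2 = 1 - 2·(1 - 2)/(2 - (-6)) = 5/4.
p(1) = 2, p(5/4) = 9/16. z_3 = (5/4) - (9/16)·((5/4) - 1)/((9/16) - 2) = 31/23.
p(5/4) = 9/16, p(31/23) = -54/529. z_4 = (31/23) - (-54/529)·((31/23) - (5/4))/((-54/529) - (9/16)) = 833/625.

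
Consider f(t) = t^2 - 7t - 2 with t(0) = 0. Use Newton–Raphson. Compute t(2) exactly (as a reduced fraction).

f'(t) = 2t - 7.
f(0) = -2, f'(0) = -7, so t(1) = 0 - (-2)/(-7) = -2/7.
f(-2/7) = 4/49, f'(-2/7) = -53/7, so t(2) = (-2/7) - (4/49)/(-53/7) = -102/371.

-102/371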